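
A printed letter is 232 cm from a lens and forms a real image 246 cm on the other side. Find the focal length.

f = 119 cm (converging)

Real image ⇒ d_i = +246 cm.
1/f = 1/d_o + 1/d_i = 1/(232) + 1/(246) = 0.008375, so f = 119 cm.
Since f is positive, the lens is converging.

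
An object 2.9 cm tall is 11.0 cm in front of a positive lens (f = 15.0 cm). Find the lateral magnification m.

m = +3.75

1/d_i = 1/f − 1/d_o = 1/(15.00) − 1/(11.0) = -0.02424, so d_i = -41.25 cm.
m = −d_i/d_o = −(-41.25)/(11.0) = +3.75.
The image is virtual, upright and enlarged, on the same side as the object.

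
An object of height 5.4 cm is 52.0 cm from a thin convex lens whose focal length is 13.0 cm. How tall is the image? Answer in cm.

1/d_i = 1/f − 1/d_o = 1/(13.00) − 1/(52.0) = 0.05769, so d_i = 17.33 cm.
m = −d_i/d_o = -0.3333.
|h_i| = |m|·h_o = 0.3333 × 5.4 = 1.80 cm. The image is real, inverted and reduced, on the far side of the lens.

1.80 cm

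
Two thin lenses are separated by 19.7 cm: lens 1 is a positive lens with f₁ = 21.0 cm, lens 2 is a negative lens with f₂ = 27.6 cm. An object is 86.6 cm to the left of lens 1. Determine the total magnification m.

Lens 1: 1/d_i1 = 1/(21.0) − 1/(86.6) = 0.03607, so d_i1 = 27.72 cm; m₁ = −d_i1/d_o1 = -0.3201.
d_o2 = 19.7 − (27.72) = -8.020 cm (virtual object).
f₂ = −27.6 cm (diverging).
Lens 2: 1/d_i2 = 1/(-27.6) − 1/(-8.020) = 0.08846, so d_i2 = 11.31 cm; m₂ = −d_i2/d_o2 = +1.410.
m = m₁·m₂ = (-0.3201)(+1.410) = -0.451.

m = -0.451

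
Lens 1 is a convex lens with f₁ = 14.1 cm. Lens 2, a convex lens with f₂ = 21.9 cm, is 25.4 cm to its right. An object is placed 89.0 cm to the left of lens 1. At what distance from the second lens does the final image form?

Lens 1: 1/d_i1 = 1/f₁ − 1/d_o1 = 1/(14.1) − 1/(89.0) = 0.05969, so d_i1 = 16.75 cm.
The intermediate image is 16.75 cm to the right of lens 1, which is 25.4 − (16.75) = 8.650 cm to the left of lens 2, so d_o2 = +8.650 cm.
Lens 2: 1/d_i2 = 1/f₂ − 1/d_o2 = 1/(21.9) − 1/(8.650) = -0.06994, so d_i2 = -14.3 cm.
The final image is virtual, 14.3 cm to the left of lens 2 (overall magnification ≈ -0.31).

14.3 cm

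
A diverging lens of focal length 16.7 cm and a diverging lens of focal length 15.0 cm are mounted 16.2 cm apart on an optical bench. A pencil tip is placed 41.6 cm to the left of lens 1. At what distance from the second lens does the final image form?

9.78 cm

Lens 1 is diverging, so f₁ = −16.7 cm.
Lens 1: 1/d_i1 = 1/f₁ − 1/d_o1 = 1/(-16.7) − 1/(41.6) = -0.08392, so d_i1 = -11.92 cm.
The intermediate image is 11.92 cm to the left of lens 1 (virtual), which is 16.2 − (-11.92) = 28.12 cm to the left of lens 2, so d_o2 = +28.12 cm.
Lens 2 is diverging, so f₂ = −15.0 cm.
Lens 2: 1/d_i2 = 1/f₂ − 1/d_o2 = 1/(-15.0) − 1/(28.12) = -0.1022, so d_i2 = -9.78 cm.
The final image is virtual, 9.78 cm to the left of lens 2 (overall magnification ≈ 0.100).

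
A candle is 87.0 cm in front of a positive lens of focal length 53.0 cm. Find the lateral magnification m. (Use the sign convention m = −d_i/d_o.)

m = -1.56

1/d_i = 1/f − 1/d_o = 1/(53.00) − 1/(87.0) = 0.007374, so d_i = 135.6 cm.
m = −d_i/d_o = −(135.6)/(87.0) = -1.56.
The image is real, inverted and enlarged, on the far side of the lens.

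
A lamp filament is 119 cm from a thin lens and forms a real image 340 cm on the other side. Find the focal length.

Real image ⇒ d_i = +340 cm.
1/f = 1/d_o + 1/d_i = 1/(119) + 1/(340) = 0.01134, so f = 88.1 cm.
Since f is positive, the thin lens is converging.

f = 88.1 cm (converging)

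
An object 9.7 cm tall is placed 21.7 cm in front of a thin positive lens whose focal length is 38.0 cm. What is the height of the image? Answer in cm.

1/d_i = 1/f − 1/d_o = 1/(38.00) − 1/(21.7) = -0.01977, so d_i = -50.59 cm.
m = −d_i/d_o = +2.331.
|h_i| = |m|·h_o = 2.331 × 9.7 = 22.6 cm. The image is virtual, upright and enlarged, on the same side as the object.

22.6 cm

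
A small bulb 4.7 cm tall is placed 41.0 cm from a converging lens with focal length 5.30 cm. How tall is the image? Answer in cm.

1/d_i = 1/f − 1/d_o = 1/(5.300) − 1/(41.0) = 0.1643, so d_i = 6.087 cm.
m = −d_i/d_o = -0.1485.
|h_i| = |m|·h_o = 0.1485 × 4.7 = 0.698 cm. The image is real, inverted and reduced, on the far side of the lens.

0.698 cm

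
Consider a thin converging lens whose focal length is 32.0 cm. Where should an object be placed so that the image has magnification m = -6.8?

m = −d_i/d_o ⇒ d_i = −m·d_o.
1/f = 1/d_o + 1/d_i = 1/d_o − 1/(m·d_o) = (1 − 1/m)/d_o, so d_o = f(1 − 1/m) = (32.00)(1 − 1/(-6.8)) = 36.7 cm.

36.7 cm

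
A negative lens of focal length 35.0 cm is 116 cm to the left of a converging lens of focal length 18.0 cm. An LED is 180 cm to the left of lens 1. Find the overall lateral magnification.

f₁ = −35.0 cm (diverging).
Lens 1: 1/d_i1 = 1/(-35.0) − 1/(180) = -0.03413, so d_i1 = -29.30 cm; m₁ = −d_i1/d_o1 = +0.1628.
d_o2 = 116 − (-29.30) = 145.3 cm.
Lens 2: 1/d_i2 = 1/(18.0) − 1/(145.3) = 0.04867, so d_i2 = 20.55 cm; m₂ = −d_i2/d_o2 = -0.1414.
m = m₁·m₂ = (+0.1628)(-0.1414) = -0.0230.

m = -0.0230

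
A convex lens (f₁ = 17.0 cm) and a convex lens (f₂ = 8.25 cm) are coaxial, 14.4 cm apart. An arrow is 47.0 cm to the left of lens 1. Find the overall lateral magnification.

m = -0.228

Lens 1: 1/d_i1 = 1/(17.0) − 1/(47.0) = 0.03755, so d_i1 = 26.63 cm; m₁ = −d_i1/d_o1 = -0.5666.
d_o2 = 14.4 − (26.63) = -12.23 cm (virtual object).
Lens 2: 1/d_i2 = 1/(8.25) − 1/(-12.23) = 0.2030, so d_i2 = 4.927 cm; m₂ = −d_i2/d_o2 = +0.4028.
m = m₁·m₂ = (-0.5666)(+0.4028) = -0.228.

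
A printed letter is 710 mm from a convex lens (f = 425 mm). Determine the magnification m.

m = -1.49

1/d_i = 1/f − 1/d_o = 1/(425.0) − 1/(710) = 0.0009445, so d_i = 1059 mm.
m = −d_i/d_o = −(1059)/(710) = -1.49.
The image is real, inverted and enlarged, on the far side of the lens.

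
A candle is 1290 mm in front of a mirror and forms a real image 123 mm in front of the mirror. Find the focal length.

Real image ⇒ d_i = +123 mm.
1/f = 1/d_o + 1/d_i = 1/(1290) + 1/(123) = 0.008905, so f = 112 mm.
Since f is positive, the mirror is concave.

f = 112 mm (concave)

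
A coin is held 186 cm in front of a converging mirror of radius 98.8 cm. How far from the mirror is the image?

67.3 cm

f = R/2 = 98.8/2 = 49.40 cm.
Mirror equation: 1/q = 1/f − 1/p = 1/(49.40) − 1/(186) = 0.02024 − 0.005376 = 0.01487, so q = 67.3 cm.
The image is real, inverted and reduced, in front of the mirror.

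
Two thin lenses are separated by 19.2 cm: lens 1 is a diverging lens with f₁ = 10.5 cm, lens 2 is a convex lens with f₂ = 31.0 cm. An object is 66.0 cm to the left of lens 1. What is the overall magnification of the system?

m = +1.55

f₁ = −10.5 cm (diverging).
Lens 1: 1/d_i1 = 1/(-10.5) − 1/(66.0) = -0.1104, so d_i1 = -9.059 cm; m₁ = −d_i1/d_o1 = +0.1373.
d_o2 = 19.2 − (-9.059) = 28.26 cm.
Lens 2: 1/d_i2 = 1/(31.0) − 1/(28.26) = -0.003128, so d_i2 = -319.7 cm; m₂ = −d_i2/d_o2 = +11.31.
m = m₁·m₂ = (+0.1373)(+11.31) = +1.55.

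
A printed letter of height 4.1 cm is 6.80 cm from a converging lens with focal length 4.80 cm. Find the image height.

1/d_i = 1/f − 1/d_o = 1/(4.800) − 1/(6.80) = 0.06127, so d_i = 16.32 cm.
m = −d_i/d_o = -2.400.
|h_i| = |m|·h_o = 2.400 × 4.1 = 9.84 cm. The image is real, inverted and enlarged, on the far side of the lens.

9.84 cm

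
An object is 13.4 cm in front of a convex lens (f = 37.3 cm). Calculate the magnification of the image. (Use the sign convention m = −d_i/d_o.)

1/d_i = 1/f − 1/d_o = 1/(37.30) − 1/(13.4) = -0.04782, so d_i = -20.91 cm.
m = −d_i/d_o = −(-20.91)/(13.4) = +1.56.
The image is virtual, upright and enlarged, on the same side as the object.

m = +1.56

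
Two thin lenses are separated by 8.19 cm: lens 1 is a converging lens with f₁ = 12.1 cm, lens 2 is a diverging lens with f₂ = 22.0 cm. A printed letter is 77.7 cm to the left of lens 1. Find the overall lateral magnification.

m = -0.256

Lens 1: 1/d_i1 = 1/(12.1) − 1/(77.7) = 0.06977, so d_i1 = 14.33 cm; m₁ = −d_i1/d_o1 = -0.1844.
d_o2 = 8.19 − (14.33) = -6.140 cm (virtual object).
f₂ = −22.0 cm (diverging).
Lens 2: 1/d_i2 = 1/(-22.0) − 1/(-6.140) = 0.1174, so d_i2 = 8.517 cm; m₂ = −d_i2/d_o2 = +1.387.
m = m₁·m₂ = (-0.1844)(+1.387) = -0.256.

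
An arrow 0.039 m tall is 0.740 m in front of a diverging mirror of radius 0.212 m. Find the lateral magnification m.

f = R/2 = 0.212/2 = 0.1060 m; for a diverging mirror, f = -0.1060 m.
1/d_i = 1/f − 1/d_o = 1/(-0.1060) − 1/(0.740) = -10.79, so d_i = -0.09272 m.
m = −d_i/d_o = −(-0.09272)/(0.740) = +0.125.
The image is virtual, upright and reduced, behind the mirror.

m = +0.125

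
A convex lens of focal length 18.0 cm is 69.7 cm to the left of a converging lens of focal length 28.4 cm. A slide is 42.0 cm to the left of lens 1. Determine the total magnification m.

m = +2.17

Lens 1: 1/d_i1 = 1/(18.0) − 1/(42.0) = 0.03175, so d_i1 = 31.50 cm; m₁ = −d_i1/d_o1 = -0.7500.
d_o2 = 69.7 − (31.50) = 38.20 cm.
Lens 2: 1/d_i2 = 1/(28.4) − 1/(38.20) = 0.009033, so d_i2 = 110.7 cm; m₂ = −d_i2/d_o2 = -2.898.
m = m₁·m₂ = (-0.7500)(-2.898) = +2.17.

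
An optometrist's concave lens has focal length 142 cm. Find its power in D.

P = -0.704 D

For a concave lens, f = −142 cm.
f = -142 cm = -1.42 m.
P = 1/f = 1/(-1.42 m) = -0.704 D.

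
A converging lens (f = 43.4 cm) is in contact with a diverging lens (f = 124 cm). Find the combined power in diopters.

P₁ = 1/f₁ = 1/(0.434 m) = +2.304 D; P₂ = 1/f₂ = 1/(-1.24 m) = -0.8065 D.
For thin lenses in contact, P = P₁ + P₂ = (+2.304) + (-0.8065) = +1.50 D.

P = +1.50 D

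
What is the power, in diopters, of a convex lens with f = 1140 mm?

P = +0.877 D

f = 114 cm = 1.14 m.
P = 1/f = 1/(1.14 m) = +0.877 D.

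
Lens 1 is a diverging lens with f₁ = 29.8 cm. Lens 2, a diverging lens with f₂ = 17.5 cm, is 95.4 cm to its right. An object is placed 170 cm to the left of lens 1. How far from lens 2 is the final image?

Lens 1 is diverging, so f₁ = −29.8 cm.
Lens 1: 1/d_i1 = 1/f₁ − 1/d_o1 = 1/(-29.8) − 1/(170) = -0.03944, so d_i1 = -25.36 cm.
The intermediate image is 25.36 cm to the left of lens 1 (virtual), which is 95.4 − (-25.36) = 120.8 cm to the left of lens 2, so d_o2 = +120.8 cm.
Lens 2 is diverging, so f₂ = −17.5 cm.
Lens 2: 1/d_i2 = 1/f₂ − 1/d_o2 = 1/(-17.5) − 1/(120.8) = -0.06542, so d_i2 = -15.3 cm.
The final image is virtual, 15.3 cm to the left of lens 2 (overall magnification ≈ 0.019).

15.3 cm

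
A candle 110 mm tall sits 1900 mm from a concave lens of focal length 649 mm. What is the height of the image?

28.0 mm

For a concave lens, f = -649 mm.
1/d_i = 1/f − 1/d_o = 1/(-649.0) − 1/(1900) = -0.002067, so d_i = -483.8 mm.
m = −d_i/d_o = +0.2546.
|h_i| = |m|·h_o = 0.2546 × 110 = 28.0 mm. The image is virtual, upright and reduced, on the same side as the object.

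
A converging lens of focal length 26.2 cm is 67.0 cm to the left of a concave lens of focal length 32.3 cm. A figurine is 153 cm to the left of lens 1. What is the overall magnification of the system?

m = -0.0986

Lens 1: 1/d_i1 = 1/(26.2) − 1/(153) = 0.03163, so d_i1 = 31.61 cm; m₁ = −d_i1/d_o1 = -0.2066.
d_o2 = 67.0 − (31.61) = 35.39 cm.
f₂ = −32.3 cm (diverging).
Lens 2: 1/d_i2 = 1/(-32.3) − 1/(35.39) = -0.05922, so d_i2 = -16.89 cm; m₂ = −d_i2/d_o2 = +0.4772.
m = m₁·m₂ = (-0.2066)(+0.4772) = -0.0986.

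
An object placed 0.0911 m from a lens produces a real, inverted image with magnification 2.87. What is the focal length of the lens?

f = 0.0676 m (converging)

m = −d_i/d_o ⇒ d_i = −m·d_o = −(-2.87)·(0.0911) = 0.2615 m.
1/f = 1/d_o + 1/d_i = 1/(0.0911) + 1/(0.2615) = 14.80, so f = 0.0676 m.
Since f is positive, the lens is converging.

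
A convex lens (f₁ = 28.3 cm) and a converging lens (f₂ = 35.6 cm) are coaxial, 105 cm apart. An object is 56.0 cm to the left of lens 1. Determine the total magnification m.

m = +2.98

Lens 1: 1/d_i1 = 1/(28.3) − 1/(56.0) = 0.01748, so d_i1 = 57.21 cm; m₁ = −d_i1/d_o1 = -1.022.
d_o2 = 105 − (57.21) = 47.79 cm.
Lens 2: 1/d_i2 = 1/(35.6) − 1/(47.79) = 0.007165, so d_i2 = 139.6 cm; m₂ = −d_i2/d_o2 = -2.920.
m = m₁·m₂ = (-1.022)(-2.920) = +2.98.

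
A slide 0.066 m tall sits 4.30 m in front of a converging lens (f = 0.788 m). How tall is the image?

0.0148 m

1/d_i = 1/f − 1/d_o = 1/(0.7880) − 1/(4.30) = 1.036, so d_i = 0.9648 m.
m = −d_i/d_o = -0.2244.
|h_i| = |m|·h_o = 0.2244 × 0.066 = 0.0148 m. The image is real, inverted and reduced, on the far side of the lens.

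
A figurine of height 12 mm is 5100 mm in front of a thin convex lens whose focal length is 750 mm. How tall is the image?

2.07 mm

1/d_i = 1/f − 1/d_o = 1/(750.0) − 1/(5100) = 0.001137, so d_i = 879.3 mm.
m = −d_i/d_o = -0.1724.
|h_i| = |m|·h_o = 0.1724 × 12 = 2.07 mm. The image is real, inverted and reduced, on the far side of the lens.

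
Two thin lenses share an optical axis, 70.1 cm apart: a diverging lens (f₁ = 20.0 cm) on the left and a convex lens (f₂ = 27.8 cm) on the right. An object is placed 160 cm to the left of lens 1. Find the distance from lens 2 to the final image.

40.7 cm

Lens 1 is diverging, so f₁ = −20.0 cm.
Lens 1: 1/d_i1 = 1/f₁ − 1/d_o1 = 1/(-20.0) − 1/(160) = -0.05625, so d_i1 = -17.78 cm.
The intermediate image is 17.78 cm to the left of lens 1 (virtual), which is 70.1 − (-17.78) = 87.88 cm to the left of lens 2, so d_o2 = +87.88 cm.
Lens 2: 1/d_i2 = 1/f₂ − 1/d_o2 = 1/(27.8) − 1/(87.88) = 0.02459, so d_i2 = 40.7 cm.
The final image is real, 40.7 cm to the right of lens 2 (overall magnification ≈ -0.051).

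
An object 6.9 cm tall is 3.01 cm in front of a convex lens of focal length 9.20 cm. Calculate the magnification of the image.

1/d_i = 1/f − 1/d_o = 1/(9.200) − 1/(3.01) = -0.2235, so d_i = -4.474 cm.
m = −d_i/d_o = −(-4.474)/(3.01) = +1.49.
The image is virtual, upright and enlarged, on the same side as the object.

m = +1.49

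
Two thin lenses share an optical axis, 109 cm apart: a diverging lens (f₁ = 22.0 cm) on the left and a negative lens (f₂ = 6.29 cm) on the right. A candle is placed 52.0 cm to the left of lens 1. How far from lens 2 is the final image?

Lens 1 is diverging, so f₁ = −22.0 cm.
Lens 1: 1/d_i1 = 1/f₁ − 1/d_o1 = 1/(-22.0) − 1/(52.0) = -0.06469, so d_i1 = -15.46 cm.
The intermediate image is 15.46 cm to the left of lens 1 (virtual), which is 109 − (-15.46) = 124.5 cm to the left of lens 2, so d_o2 = +124.5 cm.
Lens 2 is diverging, so f₂ = −6.29 cm.
Lens 2: 1/d_i2 = 1/f₂ − 1/d_o2 = 1/(-6.29) − 1/(124.5) = -0.1670, so d_i2 = -5.99 cm.
The final image is virtual, 5.99 cm to the left of lens 2 (overall magnification ≈ 0.014).

5.99 cm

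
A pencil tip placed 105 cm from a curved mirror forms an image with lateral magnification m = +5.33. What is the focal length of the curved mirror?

m = −d_i/d_o ⇒ d_i = −m·d_o = −(+5.33)·(105) = -559.6 cm.
1/f = 1/d_o + 1/d_i = 1/(105) + 1/(-559.6) = 0.007737, so f = 129 cm.
Since f is positive, the curved mirror is concave.

f = 129 cm (concave)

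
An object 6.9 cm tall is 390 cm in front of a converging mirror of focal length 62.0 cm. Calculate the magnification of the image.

m = -0.189

1/d_i = 1/f − 1/d_o = 1/(62.00) − 1/(390) = 0.01356, so d_i = 73.72 cm.
m = −d_i/d_o = −(73.72)/(390) = -0.189.
The image is real, inverted and reduced, in front of the mirror.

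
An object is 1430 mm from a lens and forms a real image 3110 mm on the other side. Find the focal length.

f = 980 mm (converging)

Real image ⇒ d_i = +3110 mm.
1/f = 1/d_o + 1/d_i = 1/(1430) + 1/(3110) = 0.001021, so f = 980 mm.
Since f is positive, the lens is converging.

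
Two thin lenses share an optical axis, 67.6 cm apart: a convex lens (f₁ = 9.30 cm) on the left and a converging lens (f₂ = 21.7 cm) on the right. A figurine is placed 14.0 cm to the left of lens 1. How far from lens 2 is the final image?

Lens 1: 1/d_i1 = 1/f₁ − 1/d_o1 = 1/(9.30) − 1/(14.0) = 0.03610, so d_i1 = 27.70 cm.
The intermediate image is 27.70 cm to the right of lens 1, which is 67.6 − (27.70) = 39.90 cm to the left of lens 2, so d_o2 = +39.90 cm.
Lens 2: 1/d_i2 = 1/f₂ − 1/d_o2 = 1/(21.7) − 1/(39.90) = 0.02102, so d_i2 = 47.6 cm.
The final image is real, 47.6 cm to the right of lens 2 (overall magnification ≈ 2.4).

47.6 cm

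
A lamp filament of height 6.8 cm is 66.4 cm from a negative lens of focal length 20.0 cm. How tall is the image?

1.57 cm

For a negative lens, f = -20.0 cm.
1/d_i = 1/f − 1/d_o = 1/(-20.00) − 1/(66.4) = -0.06506, so d_i = -15.37 cm.
m = −d_i/d_o = +0.2315.
|h_i| = |m|·h_o = 0.2315 × 6.8 = 1.57 cm. The image is virtual, upright and reduced, on the same side as the object.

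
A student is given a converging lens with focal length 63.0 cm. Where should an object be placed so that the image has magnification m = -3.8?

m = −d_i/d_o ⇒ d_i = −m·d_o.
1/f = 1/d_o + 1/d_i = 1/d_o − 1/(m·d_o) = (1 − 1/m)/d_o, so d_o = f(1 − 1/m) = (63.00)(1 − 1/(-3.8)) = 79.6 cm.

79.6 cm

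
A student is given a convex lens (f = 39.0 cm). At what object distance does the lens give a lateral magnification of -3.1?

51.6 cm

m = −d_i/d_o ⇒ d_i = −m·d_o.
1/f = 1/d_o + 1/d_i = 1/d_o − 1/(m·d_o) = (1 − 1/m)/d_o, so d_o = f(1 − 1/m) = (39.00)(1 − 1/(-3.1)) = 51.6 cm.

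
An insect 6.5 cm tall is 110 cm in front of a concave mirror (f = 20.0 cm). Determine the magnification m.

m = -0.222

1/d_i = 1/f − 1/d_o = 1/(20.00) − 1/(110) = 0.04091, so d_i = 24.44 cm.
m = −d_i/d_o = −(24.44)/(110) = -0.222.
The image is real, inverted and reduced, in front of the mirror.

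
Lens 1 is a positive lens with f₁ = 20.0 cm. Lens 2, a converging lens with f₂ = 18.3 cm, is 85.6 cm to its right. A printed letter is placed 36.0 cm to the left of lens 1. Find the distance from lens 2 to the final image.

33.3 cm

Lens 1: 1/d_i1 = 1/f₁ − 1/d_o1 = 1/(20.0) − 1/(36.0) = 0.02222, so d_i1 = 45.00 cm.
The intermediate image is 45.00 cm to the right of lens 1, which is 85.6 − (45.00) = 40.60 cm to the left of lens 2, so d_o2 = +40.60 cm.
Lens 2: 1/d_i2 = 1/f₂ − 1/d_o2 = 1/(18.3) − 1/(40.60) = 0.03001, so d_i2 = 33.3 cm.
The final image is real, 33.3 cm to the right of lens 2 (overall magnification ≈ 1.0).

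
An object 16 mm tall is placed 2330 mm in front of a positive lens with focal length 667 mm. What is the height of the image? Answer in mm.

6.42 mm

1/d_i = 1/f − 1/d_o = 1/(667.0) − 1/(2330) = 0.001070, so d_i = 934.5 mm.
m = −d_i/d_o = -0.4011.
|h_i| = |m|·h_o = 0.4011 × 16 = 6.42 mm. The image is real, inverted and reduced, on the far side of the lens.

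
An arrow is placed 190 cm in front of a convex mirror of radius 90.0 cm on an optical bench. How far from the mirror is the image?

f = R/2 = 90.0/2 = 45.00 cm; for a convex mirror, f = -45.00 cm.
Mirror equation: 1/d_i = 1/f − 1/d_o = 1/(-45.00) − 1/(190) = -0.02222 − 0.005263 = -0.02749, so d_i = -36.4 cm.
The image is virtual, upright and reduced, behind the mirror.

36.4 cm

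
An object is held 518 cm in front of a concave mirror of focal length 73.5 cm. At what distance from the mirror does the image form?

85.7 cm

Mirror equation: 1/q = 1/f − 1/p = 1/(73.50) − 1/(518) = 0.01361 − 0.001931 = 0.01167, so q = 85.7 cm.
The image is real, inverted and reduced, in front of the mirror.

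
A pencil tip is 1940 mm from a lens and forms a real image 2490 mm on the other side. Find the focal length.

f = 1090 mm (converging)

Real image ⇒ d_i = +2490 mm.
1/f = 1/d_o + 1/d_i = 1/(1940) + 1/(2490) = 0.0009171, so f = 1090 mm.
Since f is positive, the lens is converging.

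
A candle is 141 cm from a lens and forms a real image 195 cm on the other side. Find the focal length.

f = 81.8 cm (converging)

Real image ⇒ d_i = +195 cm.
1/f = 1/d_o + 1/d_i = 1/(141) + 1/(195) = 0.01222, so f = 81.8 cm.
Since f is positive, the lens is converging.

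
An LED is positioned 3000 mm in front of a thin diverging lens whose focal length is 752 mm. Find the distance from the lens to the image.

601 mm

For a diverging lens, f = -752 mm.
Lens equation: 1/d_i = 1/f − 1/d_o = 1/(-752.0) − 1/(3000) = -0.001330 − 0.0003333 = -0.001663, so d_i = -601 mm.
The image is virtual, upright and reduced, on the same side as the object.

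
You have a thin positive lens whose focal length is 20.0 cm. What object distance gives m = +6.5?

16.9 cm

m = −d_i/d_o ⇒ d_i = −m·d_o.
1/f = 1/d_o + 1/d_i = 1/d_o − 1/(m·d_o) = (1 − 1/m)/d_o, so d_o = f(1 − 1/m) = (20.00)(1 − 1/(+6.5)) = 16.9 cm.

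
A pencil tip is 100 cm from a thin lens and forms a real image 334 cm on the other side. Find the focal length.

Real image ⇒ d_i = +334 cm.
1/f = 1/d_o + 1/d_i = 1/(100) + 1/(334) = 0.01299, so f = 77.0 cm.
Since f is positive, the thin lens is converging.

f = 77.0 cm (converging)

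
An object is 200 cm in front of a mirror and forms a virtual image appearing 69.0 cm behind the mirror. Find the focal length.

Virtual image ⇒ d_i = −69.0 cm.
1/f = 1/d_o + 1/d_i = 1/(200) + 1/(-69.0) = -0.009493, so f = -105 cm.
Since f is negative, the mirror is convex.

f = -105 cm (convex)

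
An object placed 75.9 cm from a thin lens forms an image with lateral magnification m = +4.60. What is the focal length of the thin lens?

f = 97.0 cm (converging)

m = −d_i/d_o ⇒ d_i = −m·d_o = −(+4.60)·(75.9) = -349.1 cm.
1/f = 1/d_o + 1/d_i = 1/(75.9) + 1/(-349.1) = 0.01031, so f = 97.0 cm.
Since f is positive, the thin lens is converging.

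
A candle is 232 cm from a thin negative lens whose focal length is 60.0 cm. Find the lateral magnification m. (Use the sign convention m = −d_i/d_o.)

For a negative lens, f = -60.0 cm.
1/d_i = 1/f − 1/d_o = 1/(-60.00) − 1/(232) = -0.02098, so d_i = -47.67 cm.
m = −d_i/d_o = −(-47.67)/(232) = +0.205.
The image is virtual, upright and reduced, on the same side as the object.

m = +0.205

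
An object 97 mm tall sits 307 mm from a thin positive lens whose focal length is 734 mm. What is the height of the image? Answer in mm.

167 mm

1/d_i = 1/f − 1/d_o = 1/(734.0) − 1/(307) = -0.001895, so d_i = -527.7 mm.
m = −d_i/d_o = +1.719.
|h_i| = |m|·h_o = 1.719 × 97 = 167 mm. The image is virtual, upright and enlarged, on the same side as the object.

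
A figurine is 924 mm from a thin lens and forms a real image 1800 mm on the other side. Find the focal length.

Real image ⇒ d_i = +1800 mm.
1/f = 1/d_o + 1/d_i = 1/(924) + 1/(1800) = 0.001638, so f = 611 mm.
Since f is positive, the thin lens is converging.

f = 611 mm (converging)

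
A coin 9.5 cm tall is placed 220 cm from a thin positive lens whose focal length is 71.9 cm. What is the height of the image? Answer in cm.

4.61 cm

1/d_i = 1/f − 1/d_o = 1/(71.90) − 1/(220) = 0.009363, so d_i = 106.8 cm.
m = −d_i/d_o = -0.4855.
|h_i| = |m|·h_o = 0.4855 × 9.5 = 4.61 cm. The image is real, inverted and reduced, on the far side of the lens.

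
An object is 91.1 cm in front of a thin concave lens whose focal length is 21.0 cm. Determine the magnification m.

For a concave lens, f = -21.0 cm.
1/d_i = 1/f − 1/d_o = 1/(-21.00) − 1/(91.1) = -0.05860, so d_i = -17.07 cm.
m = −d_i/d_o = −(-17.07)/(91.1) = +0.187.
The image is virtual, upright and reduced, on the same side as the object.

m = +0.187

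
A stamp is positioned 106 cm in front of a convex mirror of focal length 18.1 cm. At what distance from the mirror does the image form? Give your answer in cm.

For a convex mirror, f = -18.1 cm.
Mirror equation: 1/q = 1/f − 1/p = 1/(-18.10) − 1/(106) = -0.05525 − 0.009434 = -0.06468, so q = -15.5 cm.
The image is virtual, upright and reduced, behind the mirror.

15.5 cm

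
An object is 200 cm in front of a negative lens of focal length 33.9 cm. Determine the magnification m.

For a negative lens, f = -33.9 cm.
1/d_i = 1/f − 1/d_o = 1/(-33.90) − 1/(200) = -0.03450, so d_i = -28.99 cm.
m = −d_i/d_o = −(-28.99)/(200) = +0.145.
The image is virtual, upright and reduced, on the same side as the object.

m = +0.145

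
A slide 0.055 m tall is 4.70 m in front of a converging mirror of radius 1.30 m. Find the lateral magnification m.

f = R/2 = 1.30/2 = 0.6500 m.
1/d_i = 1/f − 1/d_o = 1/(0.6500) − 1/(4.70) = 1.326, so d_i = 0.7543 m.
m = −d_i/d_o = −(0.7543)/(4.70) = -0.160.
The image is real, inverted and reduced, in front of the mirror.

m = -0.160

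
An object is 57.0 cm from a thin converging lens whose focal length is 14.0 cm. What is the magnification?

m = -0.326

1/d_i = 1/f − 1/d_o = 1/(14.00) − 1/(57.0) = 0.05388, so d_i = 18.56 cm.
m = −d_i/d_o = −(18.56)/(57.0) = -0.326.
The image is real, inverted and reduced, on the far side of the lens.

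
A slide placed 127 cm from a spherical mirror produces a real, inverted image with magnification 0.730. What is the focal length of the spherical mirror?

f = 53.6 cm (concave)

m = −d_i/d_o ⇒ d_i = −m·d_o = −(-0.730)·(127) = 92.71 cm.
1/f = 1/d_o + 1/d_i = 1/(127) + 1/(92.71) = 0.01866, so f = 53.6 cm.
Since f is positive, the spherical mirror is concave.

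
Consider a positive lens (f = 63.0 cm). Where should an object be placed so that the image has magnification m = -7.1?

71.9 cm

m = −d_i/d_o ⇒ d_i = −m·d_o.
1/f = 1/d_o + 1/d_i = 1/d_o − 1/(m·d_o) = (1 − 1/m)/d_o, so d_o = f(1 − 1/m) = (63.00)(1 − 1/(-7.1)) = 71.9 cm.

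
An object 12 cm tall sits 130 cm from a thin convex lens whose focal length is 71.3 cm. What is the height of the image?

14.6 cm

1/d_i = 1/f − 1/d_o = 1/(71.30) − 1/(130) = 0.006333, so d_i = 157.9 cm.
m = −d_i/d_o = -1.215.
|h_i| = |m|·h_o = 1.215 × 12 = 14.6 cm. The image is real, inverted and enlarged, on the far side of the lens.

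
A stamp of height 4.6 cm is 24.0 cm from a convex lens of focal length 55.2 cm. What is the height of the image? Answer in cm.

8.14 cm

1/d_i = 1/f − 1/d_o = 1/(55.20) − 1/(24.0) = -0.02355, so d_i = -42.46 cm.
m = −d_i/d_o = +1.769.
|h_i| = |m|·h_o = 1.769 × 4.6 = 8.14 cm. The image is virtual, upright and enlarged, on the same side as the object.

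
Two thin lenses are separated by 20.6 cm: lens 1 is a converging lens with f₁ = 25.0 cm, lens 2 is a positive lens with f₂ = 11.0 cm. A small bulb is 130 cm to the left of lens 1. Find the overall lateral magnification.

m = -0.123

Lens 1: 1/d_i1 = 1/(25.0) − 1/(130) = 0.03231, so d_i1 = 30.95 cm; m₁ = −d_i1/d_o1 = -0.2381.
d_o2 = 20.6 − (30.95) = -10.35 cm (virtual object).
Lens 2: 1/d_i2 = 1/(11.0) − 1/(-10.35) = 0.1875, so d_i2 = 5.333 cm; m₂ = −d_i2/d_o2 = +0.5152.
m = m₁·m₂ = (-0.2381)(+0.5152) = -0.123.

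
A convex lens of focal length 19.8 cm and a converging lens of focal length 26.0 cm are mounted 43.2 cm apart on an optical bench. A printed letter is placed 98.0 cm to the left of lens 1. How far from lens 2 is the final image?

Lens 1: 1/d_i1 = 1/f₁ − 1/d_o1 = 1/(19.8) − 1/(98.0) = 0.04030, so d_i1 = 24.81 cm.
The intermediate image is 24.81 cm to the right of lens 1, which is 43.2 − (24.81) = 18.39 cm to the left of lens 2, so d_o2 = +18.39 cm.
Lens 2: 1/d_i2 = 1/f₂ − 1/d_o2 = 1/(26.0) − 1/(18.39) = -0.01592, so d_i2 = -62.8 cm.
The final image is virtual, 62.8 cm to the left of lens 2 (overall magnification ≈ -0.86).

62.8 cm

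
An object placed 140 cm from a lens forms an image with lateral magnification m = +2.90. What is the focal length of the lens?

f = 214 cm (converging)

m = −d_i/d_o ⇒ d_i = −m·d_o = −(+2.90)·(140) = -406.0 cm.
1/f = 1/d_o + 1/d_i = 1/(140) + 1/(-406.0) = 0.004680, so f = 214 cm.
Since f is positive, the lens is converging.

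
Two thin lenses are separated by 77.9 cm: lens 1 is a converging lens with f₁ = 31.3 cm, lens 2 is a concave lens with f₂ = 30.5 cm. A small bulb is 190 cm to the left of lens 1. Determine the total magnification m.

Lens 1: 1/d_i1 = 1/(31.3) − 1/(190) = 0.02669, so d_i1 = 37.47 cm; m₁ = −d_i1/d_o1 = -0.1972.
d_o2 = 77.9 − (37.47) = 40.43 cm.
f₂ = −30.5 cm (diverging).
Lens 2: 1/d_i2 = 1/(-30.5) − 1/(40.43) = -0.05752, so d_i2 = -17.38 cm; m₂ = −d_i2/d_o2 = +0.4300.
m = m₁·m₂ = (-0.1972)(+0.4300) = -0.0848.

m = -0.0848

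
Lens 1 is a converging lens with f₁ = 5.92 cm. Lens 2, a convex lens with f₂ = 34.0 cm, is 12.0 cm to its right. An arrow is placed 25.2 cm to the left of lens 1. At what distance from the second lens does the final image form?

4.87 cm

Lens 1: 1/d_i1 = 1/f₁ − 1/d_o1 = 1/(5.92) − 1/(25.2) = 0.1292, so d_i1 = 7.738 cm.
The intermediate image is 7.738 cm to the right of lens 1, which is 12.0 − (7.738) = 4.262 cm to the left of lens 2, so d_o2 = +4.262 cm.
Lens 2: 1/d_i2 = 1/f₂ − 1/d_o2 = 1/(34.0) − 1/(4.262) = -0.2052, so d_i2 = -4.87 cm.
The final image is virtual, 4.87 cm to the left of lens 2 (overall magnification ≈ -0.35).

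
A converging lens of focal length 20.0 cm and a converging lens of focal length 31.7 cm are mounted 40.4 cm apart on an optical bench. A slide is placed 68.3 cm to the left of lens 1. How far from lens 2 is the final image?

Lens 1: 1/d_i1 = 1/f₁ − 1/d_o1 = 1/(20.0) − 1/(68.3) = 0.03536, so d_i1 = 28.28 cm.
The intermediate image is 28.28 cm to the right of lens 1, which is 40.4 − (28.28) = 12.12 cm to the left of lens 2, so d_o2 = +12.12 cm.
Lens 2: 1/d_i2 = 1/f₂ − 1/d_o2 = 1/(31.7) − 1/(12.12) = -0.05096, so d_i2 = -19.6 cm.
The final image is virtual, 19.6 cm to the left of lens 2 (overall magnification ≈ -0.67).

19.6 cm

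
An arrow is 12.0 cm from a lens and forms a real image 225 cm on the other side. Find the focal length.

f = 11.4 cm (converging)

Real image ⇒ d_i = +225 cm.
1/f = 1/d_o + 1/d_i = 1/(12.0) + 1/(225) = 0.08778, so f = 11.4 cm.
Since f is positive, the lens is converging.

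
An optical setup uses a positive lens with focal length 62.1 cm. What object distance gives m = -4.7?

75.3 cm

m = −d_i/d_o ⇒ d_i = −m·d_o.
1/f = 1/d_o + 1/d_i = 1/d_o − 1/(m·d_o) = (1 − 1/m)/d_o, so d_o = f(1 − 1/m) = (62.10)(1 − 1/(-4.7)) = 75.3 cm.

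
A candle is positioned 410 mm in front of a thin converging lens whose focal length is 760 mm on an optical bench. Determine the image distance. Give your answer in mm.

Lens equation: 1/v = 1/f − 1/u = 1/(760.0) − 1/(410) = 0.001316 − 0.002439 = -0.001123, so v = -890 mm.
The image is virtual, upright and enlarged, on the same side as the object.

890 mm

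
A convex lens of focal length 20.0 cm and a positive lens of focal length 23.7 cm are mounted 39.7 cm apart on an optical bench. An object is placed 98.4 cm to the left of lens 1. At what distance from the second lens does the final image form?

38.0 cm

Lens 1: 1/d_i1 = 1/f₁ − 1/d_o1 = 1/(20.0) − 1/(98.4) = 0.03984, so d_i1 = 25.10 cm.
The intermediate image is 25.10 cm to the right of lens 1, which is 39.7 − (25.10) = 14.60 cm to the left of lens 2, so d_o2 = +14.60 cm.
Lens 2: 1/d_i2 = 1/f₂ − 1/d_o2 = 1/(23.7) − 1/(14.60) = -0.02630, so d_i2 = -38.0 cm.
The final image is virtual, 38.0 cm to the left of lens 2 (overall magnification ≈ -0.66).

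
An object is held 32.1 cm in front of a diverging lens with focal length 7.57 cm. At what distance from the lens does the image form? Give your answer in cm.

For a diverging lens, f = -7.57 cm.
Lens equation: 1/d_i = 1/f − 1/d_o = 1/(-7.570) − 1/(32.1) = -0.1321 − 0.03115 = -0.1633, so d_i = -6.13 cm.
The image is virtual, upright and reduced, on the same side as the object.

6.13 cm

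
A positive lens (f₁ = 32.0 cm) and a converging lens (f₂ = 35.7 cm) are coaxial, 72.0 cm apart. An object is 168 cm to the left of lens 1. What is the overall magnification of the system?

Lens 1: 1/d_i1 = 1/(32.0) − 1/(168) = 0.02530, so d_i1 = 39.53 cm; m₁ = −d_i1/d_o1 = -0.2353.
d_o2 = 72.0 − (39.53) = 32.47 cm.
Lens 2: 1/d_i2 = 1/(35.7) − 1/(32.47) = -0.002786, so d_i2 = -358.9 cm; m₂ = −d_i2/d_o2 = +11.05.
m = m₁·m₂ = (-0.2353)(+11.05) = -2.60.

m = -2.60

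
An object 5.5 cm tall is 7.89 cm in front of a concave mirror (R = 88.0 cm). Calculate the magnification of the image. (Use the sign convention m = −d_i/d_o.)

f = R/2 = 88.0/2 = 44.00 cm.
1/d_i = 1/f − 1/d_o = 1/(44.00) − 1/(7.89) = -0.1040, so d_i = -9.614 cm.
m = −d_i/d_o = −(-9.614)/(7.89) = +1.22.
The image is virtual, upright and enlarged, behind the mirror.

m = +1.22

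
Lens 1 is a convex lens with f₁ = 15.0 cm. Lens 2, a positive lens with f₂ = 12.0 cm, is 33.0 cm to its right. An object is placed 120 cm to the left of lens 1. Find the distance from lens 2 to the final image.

Lens 1: 1/d_i1 = 1/f₁ − 1/d_o1 = 1/(15.0) − 1/(120) = 0.05833, so d_i1 = 17.14 cm.
The intermediate image is 17.14 cm to the right of lens 1, which is 33.0 − (17.14) = 15.86 cm to the left of lens 2, so d_o2 = +15.86 cm.
Lens 2: 1/d_i2 = 1/f₂ − 1/d_o2 = 1/(12.0) − 1/(15.86) = 0.02028, so d_i2 = 49.3 cm.
The final image is real, 49.3 cm to the right of lens 2 (overall magnification ≈ 0.44).

49.3 cm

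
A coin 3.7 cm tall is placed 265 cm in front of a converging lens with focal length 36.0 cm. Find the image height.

1/d_i = 1/f − 1/d_o = 1/(36.00) − 1/(265) = 0.02400, so d_i = 41.66 cm.
m = −d_i/d_o = -0.1572.
|h_i| = |m|·h_o = 0.1572 × 3.7 = 0.582 cm. The image is real, inverted and reduced, on the far side of the lens.

0.582 cm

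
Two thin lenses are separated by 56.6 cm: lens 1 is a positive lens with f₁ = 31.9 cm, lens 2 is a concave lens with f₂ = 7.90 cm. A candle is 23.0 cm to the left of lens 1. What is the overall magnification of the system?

Lens 1: 1/d_i1 = 1/(31.9) − 1/(23.0) = -0.01213, so d_i1 = -82.44 cm; m₁ = −d_i1/d_o1 = +3.584.
d_o2 = 56.6 − (-82.44) = 139.0 cm.
f₂ = −7.90 cm (diverging).
Lens 2: 1/d_i2 = 1/(-7.90) − 1/(139.0) = -0.1338, so d_i2 = -7.475 cm; m₂ = −d_i2/d_o2 = +0.05378.
m = m₁·m₂ = (+3.584)(+0.05378) = +0.193.

m = +0.193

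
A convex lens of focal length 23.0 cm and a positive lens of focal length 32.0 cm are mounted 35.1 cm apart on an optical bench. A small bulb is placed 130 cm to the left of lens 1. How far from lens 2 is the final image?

9.22 cm

Lens 1: 1/d_i1 = 1/f₁ − 1/d_o1 = 1/(23.0) − 1/(130) = 0.03579, so d_i1 = 27.94 cm.
The intermediate image is 27.94 cm to the right of lens 1, which is 35.1 − (27.94) = 7.160 cm to the left of lens 2, so d_o2 = +7.160 cm.
Lens 2: 1/d_i2 = 1/f₂ − 1/d_o2 = 1/(32.0) − 1/(7.160) = -0.1084, so d_i2 = -9.22 cm.
The final image is virtual, 9.22 cm to the left of lens 2 (overall magnification ≈ -0.28).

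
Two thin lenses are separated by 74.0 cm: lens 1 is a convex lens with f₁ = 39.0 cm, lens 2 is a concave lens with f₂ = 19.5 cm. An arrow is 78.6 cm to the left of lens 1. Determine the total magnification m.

m = -1.19

Lens 1: 1/d_i1 = 1/(39.0) − 1/(78.6) = 0.01292, so d_i1 = 77.41 cm; m₁ = −d_i1/d_o1 = -0.9849.
d_o2 = 74.0 − (77.41) = -3.410 cm (virtual object).
f₂ = −19.5 cm (diverging).
Lens 2: 1/d_i2 = 1/(-19.5) − 1/(-3.410) = 0.2420, so d_i2 = 4.133 cm; m₂ = −d_i2/d_o2 = +1.212.
m = m₁·m₂ = (-0.9849)(+1.212) = -1.19.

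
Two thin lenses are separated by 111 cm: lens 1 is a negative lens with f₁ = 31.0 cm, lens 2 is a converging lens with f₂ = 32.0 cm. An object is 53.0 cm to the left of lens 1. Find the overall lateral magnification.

m = -0.120

f₁ = −31.0 cm (diverging).
Lens 1: 1/d_i1 = 1/(-31.0) − 1/(53.0) = -0.05113, so d_i1 = -19.56 cm; m₁ = −d_i1/d_o1 = +0.3691.
d_o2 = 111 − (-19.56) = 130.6 cm.
Lens 2: 1/d_i2 = 1/(32.0) − 1/(130.6) = 0.02359, so d_i2 = 42.39 cm; m₂ = −d_i2/d_o2 = -0.3245.
m = m₁·m₂ = (+0.3691)(-0.3245) = -0.120.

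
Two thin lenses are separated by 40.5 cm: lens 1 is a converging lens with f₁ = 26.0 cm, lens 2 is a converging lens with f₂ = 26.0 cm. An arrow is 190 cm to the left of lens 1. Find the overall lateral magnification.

Lens 1: 1/d_i1 = 1/(26.0) − 1/(190) = 0.03320, so d_i1 = 30.12 cm; m₁ = −d_i1/d_o1 = -0.1585.
d_o2 = 40.5 − (30.12) = 10.38 cm.
Lens 2: 1/d_i2 = 1/(26.0) − 1/(10.38) = -0.05788, so d_i2 = -17.28 cm; m₂ = −d_i2/d_o2 = +1.665.
m = m₁·m₂ = (-0.1585)(+1.665) = -0.264.

m = -0.264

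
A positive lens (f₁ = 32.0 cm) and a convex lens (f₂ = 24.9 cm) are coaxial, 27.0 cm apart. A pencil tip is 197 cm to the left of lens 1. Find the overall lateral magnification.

Lens 1: 1/d_i1 = 1/(32.0) − 1/(197) = 0.02617, so d_i1 = 38.21 cm; m₁ = −d_i1/d_o1 = -0.1940.
d_o2 = 27.0 − (38.21) = -11.21 cm (virtual object).
Lens 2: 1/d_i2 = 1/(24.9) − 1/(-11.21) = 0.1294, so d_i2 = 7.730 cm; m₂ = −d_i2/d_o2 = +0.6896.
m = m₁·m₂ = (-0.1940)(+0.6896) = -0.134.

m = -0.134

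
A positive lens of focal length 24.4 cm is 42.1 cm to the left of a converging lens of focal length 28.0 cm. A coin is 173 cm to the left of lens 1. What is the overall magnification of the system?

Lens 1: 1/d_i1 = 1/(24.4) − 1/(173) = 0.03520, so d_i1 = 28.41 cm; m₁ = −d_i1/d_o1 = -0.1642.
d_o2 = 42.1 − (28.41) = 13.69 cm.
Lens 2: 1/d_i2 = 1/(28.0) − 1/(13.69) = -0.03733, so d_i2 = -26.79 cm; m₂ = −d_i2/d_o2 = +1.957.
m = m₁·m₂ = (-0.1642)(+1.957) = -0.321.

m = -0.321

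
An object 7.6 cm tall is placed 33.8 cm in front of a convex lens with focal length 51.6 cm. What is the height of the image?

22.0 cm

1/d_i = 1/f − 1/d_o = 1/(51.60) − 1/(33.8) = -0.01021, so d_i = -97.98 cm.
m = −d_i/d_o = +2.899.
|h_i| = |m|·h_o = 2.899 × 7.6 = 22.0 cm. The image is virtual, upright and enlarged, on the same side as the object.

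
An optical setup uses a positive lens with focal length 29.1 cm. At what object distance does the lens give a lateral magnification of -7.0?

33.3 cm

m = −d_i/d_o ⇒ d_i = −m·d_o.
1/f = 1/d_o + 1/d_i = 1/d_o − 1/(m·d_o) = (1 − 1/m)/d_o, so d_o = f(1 − 1/m) = (29.10)(1 − 1/(-7.0)) = 33.3 cm.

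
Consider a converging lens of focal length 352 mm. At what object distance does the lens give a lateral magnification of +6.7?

299 mm

m = −d_i/d_o ⇒ d_i = −m·d_o.
1/f = 1/d_o + 1/d_i = 1/d_o − 1/(m·d_o) = (1 − 1/m)/d_o, so d_o = f(1 − 1/m) = (352.0)(1 − 1/(+6.7)) = 299 mm.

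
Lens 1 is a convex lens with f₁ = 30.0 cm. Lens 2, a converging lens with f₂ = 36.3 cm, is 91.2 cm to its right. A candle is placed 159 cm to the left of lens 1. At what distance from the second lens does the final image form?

Lens 1: 1/d_i1 = 1/f₁ − 1/d_o1 = 1/(30.0) − 1/(159) = 0.02704, so d_i1 = 36.98 cm.
The intermediate image is 36.98 cm to the right of lens 1, which is 91.2 − (36.98) = 54.22 cm to the left of lens 2, so d_o2 = +54.22 cm.
Lens 2: 1/d_i2 = 1/f₂ − 1/d_o2 = 1/(36.3) − 1/(54.22) = 0.009105, so d_i2 = 110 cm.
The final image is real, 110 cm to the right of lens 2 (overall magnification ≈ 0.47).

110 cm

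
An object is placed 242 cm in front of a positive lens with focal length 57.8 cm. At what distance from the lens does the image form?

Lens equation: 1/d_i = 1/f − 1/d_o = 1/(57.80) − 1/(242) = 0.01730 − 0.004132 = 0.01317, so d_i = 75.9 cm.
The image is real, inverted and reduced, on the far side of the lens.

75.9 cm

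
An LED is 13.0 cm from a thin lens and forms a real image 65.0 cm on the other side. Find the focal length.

Real image ⇒ d_i = +65.0 cm.
1/f = 1/d_o + 1/d_i = 1/(13.0) + 1/(65.0) = 0.09231, so f = 10.8 cm.
Since f is positive, the thin lens is converging.

f = 10.8 cm (converging)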